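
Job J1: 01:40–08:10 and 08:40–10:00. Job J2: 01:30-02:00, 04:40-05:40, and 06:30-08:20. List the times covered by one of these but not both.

A \ B = 02:00–04:40, 05:40–06:30, 08:40–10:00.
B \ A = 01:30–01:40, 08:10–08:20.
Union of the two gives the symmetric difference.

01:30–01:40, 02:00–04:40, 05:40–06:30, 08:10–08:20, 08:40–10:00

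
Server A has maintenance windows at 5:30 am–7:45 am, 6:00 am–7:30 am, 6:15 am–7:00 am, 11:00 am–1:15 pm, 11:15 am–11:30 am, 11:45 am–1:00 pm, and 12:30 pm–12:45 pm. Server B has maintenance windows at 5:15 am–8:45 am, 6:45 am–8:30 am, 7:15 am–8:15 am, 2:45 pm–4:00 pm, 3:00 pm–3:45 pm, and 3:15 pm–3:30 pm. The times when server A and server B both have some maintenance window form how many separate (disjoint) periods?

A, merged: 5:30 am–7:45 am, 11:00 am–1:15 pm.
B, merged: 5:15 am–8:45 am, 2:45 pm–4:00 pm.
A ∩ B = 5:30 am–7:45 am.
That is 1 disjoint piece.

1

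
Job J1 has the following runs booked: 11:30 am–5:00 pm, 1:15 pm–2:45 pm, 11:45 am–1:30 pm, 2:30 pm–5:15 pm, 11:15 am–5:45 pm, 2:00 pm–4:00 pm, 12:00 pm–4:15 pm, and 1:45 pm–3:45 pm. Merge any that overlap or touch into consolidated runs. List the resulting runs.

Sort by start: 11:15 am-5:45 pm, 11:30 am-5:00 pm, 11:45 am-1:30 pm, 12:00 pm-4:15 pm, 1:15 pm-2:45 pm, 1:45 pm-3:45 pm, 2:00 pm-4:00 pm, 2:30 pm-5:15 pm.
11:30 am-5:00 pm overlaps/touches 11:15 am-5:45 pm → extend to 11:15 am-5:45 pm.
11:45 am-1:30 pm overlaps/touches 11:15 am-5:45 pm → extend to 11:15 am-5:45 pm.
12:00 pm-4:15 pm overlaps/touches 11:15 am-5:45 pm → extend to 11:15 am-5:45 pm.
1:15 pm-2:45 pm overlaps/touches 11:15 am-5:45 pm → extend to 11:15 am-5:45 pm.
1:45 pm-3:45 pm overlaps/touches 11:15 am-5:45 pm → extend to 11:15 am-5:45 pm.
2:00 pm-4:00 pm overlaps/touches 11:15 am-5:45 pm → extend to 11:15 am-5:45 pm.
2:30 pm-5:15 pm overlaps/touches 11:15 am-5:45 pm → extend to 11:15 am-5:45 pm.

11:15 am-5:45 pm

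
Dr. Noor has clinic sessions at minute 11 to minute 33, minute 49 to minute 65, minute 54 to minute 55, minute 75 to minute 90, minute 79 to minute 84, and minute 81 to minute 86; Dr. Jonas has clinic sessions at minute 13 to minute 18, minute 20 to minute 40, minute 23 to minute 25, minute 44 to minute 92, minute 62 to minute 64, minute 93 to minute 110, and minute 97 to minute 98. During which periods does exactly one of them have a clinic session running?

minute 11 to minute 13, minute 18 to minute 20, minute 33 to minute 40, minute 44 to minute 49, minute 65 to minute 75, minute 90 to minute 92, minute 93 to minute 110

Merge the first list: minute 11 to minute 33, minute 49 to minute 65, minute 75 to minute 90.
Merge the second list: minute 13 to minute 18, minute 20 to minute 40, minute 44 to minute 92, minute 93 to minute 110.
A \ B = minute 11 to minute 13, minute 18 to minute 20.
B \ A = minute 33 to minute 40, minute 44 to minute 49, minute 65 to minute 75, minute 90 to minute 92, minute 93 to minute 110.
Union of the two gives the symmetric difference.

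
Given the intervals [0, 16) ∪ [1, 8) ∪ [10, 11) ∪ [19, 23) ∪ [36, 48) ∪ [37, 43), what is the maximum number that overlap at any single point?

Walk the sorted start/end points keeping a running depth.
The depth first hits 2 at 1.

2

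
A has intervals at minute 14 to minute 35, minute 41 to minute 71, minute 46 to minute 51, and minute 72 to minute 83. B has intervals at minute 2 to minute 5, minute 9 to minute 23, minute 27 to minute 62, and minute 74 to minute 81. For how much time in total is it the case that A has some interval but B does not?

Merge the first list: minute 14 to minute 35, minute 41 to minute 71, minute 72 to minute 83.
A \ B = minute 23 to minute 27, minute 62 to minute 71, minute 72 to minute 74, minute 81 to minute 83.
Total: 4 minutes + 9 minutes + 2 minutes + 2 minutes = 17 minutes.

17 minutes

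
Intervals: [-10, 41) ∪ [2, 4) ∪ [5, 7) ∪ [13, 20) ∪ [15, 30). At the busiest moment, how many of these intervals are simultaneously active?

3

At 15, 3 of the intervals are simultaneously active.
No point has more.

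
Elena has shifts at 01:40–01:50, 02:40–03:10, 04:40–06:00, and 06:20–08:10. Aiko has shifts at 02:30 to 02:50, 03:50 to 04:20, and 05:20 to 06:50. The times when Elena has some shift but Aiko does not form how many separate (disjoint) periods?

A \ B = 01:40–01:50, 02:50–03:10, 04:40–05:20, 06:50–08:10.
That is 4 disjoint pieces.

4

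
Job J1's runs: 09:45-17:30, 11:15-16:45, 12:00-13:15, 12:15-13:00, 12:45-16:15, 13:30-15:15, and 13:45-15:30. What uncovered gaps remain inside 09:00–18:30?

09:00-09:45, 17:30-18:30

After merging, the occupied span is 09:45-17:30.
Gaps within 09:00-18:30: 09:00-09:45, 17:30-18:30.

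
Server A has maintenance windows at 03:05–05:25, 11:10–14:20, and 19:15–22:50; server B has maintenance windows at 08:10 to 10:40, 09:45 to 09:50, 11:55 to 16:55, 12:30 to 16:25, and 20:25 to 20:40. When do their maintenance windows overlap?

11:55-14:20, 20:25-20:40

B, merged: 08:10-10:40, 11:55-16:55, 20:25-20:40.
03:05-05:25: no overlap with the second set.
11:10-14:20 meets the second set on 11:55-14:20.
19:15-22:50 meets the second set on 20:25-20:40.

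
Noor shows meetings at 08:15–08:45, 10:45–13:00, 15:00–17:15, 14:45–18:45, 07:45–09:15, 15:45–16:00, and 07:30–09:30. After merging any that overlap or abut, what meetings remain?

07:30–09:30, 10:45–13:00, 14:45–18:45

Sort by start: 07:30–09:30, 07:45–09:15, 08:15–08:45, 10:45–13:00, 14:45–18:45, 15:00–17:15, 15:45–16:00.
07:45–09:15 overlaps/touches 07:30–09:30 → extend to 07:30–09:30.
08:15–08:45 overlaps/touches 07:30–09:30 → extend to 07:30–09:30.
10:45–13:00 is disjoint → start new block.
14:45–18:45 is disjoint → start new block.
15:00–17:15 overlaps/touches 14:45–18:45 → extend to 14:45–18:45.
15:45–16:00 overlaps/touches 14:45–18:45 → extend to 14:45–18:45.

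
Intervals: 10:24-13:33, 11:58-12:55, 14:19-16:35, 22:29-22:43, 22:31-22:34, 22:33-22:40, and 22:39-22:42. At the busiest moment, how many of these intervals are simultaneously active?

3

Walk the sorted start/end points keeping a running depth.
The depth first hits 3 at 22:33.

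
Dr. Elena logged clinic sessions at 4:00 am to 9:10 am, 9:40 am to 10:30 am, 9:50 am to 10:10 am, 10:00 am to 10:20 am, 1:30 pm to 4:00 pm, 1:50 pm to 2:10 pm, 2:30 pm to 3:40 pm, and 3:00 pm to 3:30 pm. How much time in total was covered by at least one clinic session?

Merged: 4:00 am–9:10 am, 9:40 am–10:30 am, 1:30 pm–4:00 pm.
Lengths: 5 h 10 min + 50 min + 2 h 30 min = 8 h 30 min.

8 h 30 min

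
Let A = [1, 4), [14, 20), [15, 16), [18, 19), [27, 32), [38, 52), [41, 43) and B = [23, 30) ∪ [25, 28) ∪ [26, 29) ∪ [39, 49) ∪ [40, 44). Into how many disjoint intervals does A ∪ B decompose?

A, merged: [1, 4), [14, 20), [27, 32), [38, 52).
B, merged: [23, 30), [39, 49).
A ∪ B = [1, 4), [14, 20), [23, 32), [38, 52).
That is 4 disjoint pieces.

4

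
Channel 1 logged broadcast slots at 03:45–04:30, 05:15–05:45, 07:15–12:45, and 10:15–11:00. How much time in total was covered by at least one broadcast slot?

Merged: 03:45–04:30, 05:15–05:45, 07:15–12:45.
Lengths: 45 min + 30 min + 5 h 30 min = 6 h 45 min.

6 h 45 min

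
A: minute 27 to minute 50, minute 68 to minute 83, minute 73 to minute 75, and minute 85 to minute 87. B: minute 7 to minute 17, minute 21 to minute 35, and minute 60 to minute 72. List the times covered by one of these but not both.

minute 7 to minute 17, minute 21 to minute 27, minute 35 to minute 50, minute 60 to minute 68, minute 72 to minute 83, minute 85 to minute 87

Merge the first list: minute 27 to minute 50, minute 68 to minute 83, minute 85 to minute 87.
Only in the first: minute 35 to minute 50, minute 72 to minute 83, minute 85 to minute 87.
Only in the second: minute 7 to minute 17, minute 21 to minute 27, minute 60 to minute 68.
Together these are the periods covered by exactly one.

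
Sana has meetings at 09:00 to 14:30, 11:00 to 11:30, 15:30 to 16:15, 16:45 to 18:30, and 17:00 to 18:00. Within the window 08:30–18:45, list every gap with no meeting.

After merging, the occupied span is 09:00–14:30, 15:30–16:15, 16:45–18:30.
Complement within 08:30–18:45: 08:30–09:00, 14:30–15:30, 16:15–16:45, 18:30–18:45.

08:30–09:00, 14:30–15:30, 16:15–16:45, 18:30–18:45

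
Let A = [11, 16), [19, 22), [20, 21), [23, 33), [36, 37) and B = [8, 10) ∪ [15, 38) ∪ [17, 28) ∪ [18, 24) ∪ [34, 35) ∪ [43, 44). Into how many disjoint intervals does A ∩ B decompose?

4

Merge the first list: [11, 16), [19, 22), [23, 33), [36, 37).
Merge the second list: [8, 10), [15, 38), [43, 44).
A ∩ B = [15, 16), [19, 22), [23, 33), [36, 37).
That is 4 disjoint pieces.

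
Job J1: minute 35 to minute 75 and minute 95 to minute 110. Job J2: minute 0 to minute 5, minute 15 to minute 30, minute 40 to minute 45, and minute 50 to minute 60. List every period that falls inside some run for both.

minute 35 to minute 75 overlaps B on minute 40 to minute 45, minute 50 to minute 60.
minute 95 to minute 110 falls entirely outside B.

minute 40 to minute 45, minute 50 to minute 60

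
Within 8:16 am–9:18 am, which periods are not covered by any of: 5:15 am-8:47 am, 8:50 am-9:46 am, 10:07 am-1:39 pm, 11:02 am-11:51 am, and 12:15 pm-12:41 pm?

8:47 am-8:50 am

The merged coverage is 5:15 am-8:47 am, 8:50 am-9:46 am, 10:07 am-1:39 pm.
Complement within 8:16 am-9:18 am: 8:47 am-8:50 am.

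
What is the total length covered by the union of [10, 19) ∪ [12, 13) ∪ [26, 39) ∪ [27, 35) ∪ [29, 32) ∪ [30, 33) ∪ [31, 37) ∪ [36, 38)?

22

Merged: [10, 19), [26, 39).
Lengths: 9 + 13 = 22.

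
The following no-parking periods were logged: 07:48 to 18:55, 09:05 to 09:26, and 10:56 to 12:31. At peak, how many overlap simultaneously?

Walk the sorted start/end points keeping a running depth.
The depth first hits 2 at 09:05.

2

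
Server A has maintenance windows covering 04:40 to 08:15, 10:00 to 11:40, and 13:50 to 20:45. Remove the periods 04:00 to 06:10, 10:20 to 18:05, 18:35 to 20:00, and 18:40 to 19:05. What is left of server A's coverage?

06:10–08:15, 10:00–10:20, 18:05–18:35, 20:00–20:45

Merge the second list: 04:00–06:10, 10:20–18:05, 18:35–20:00.
04:40–08:15 \ B = 06:10–08:15.
10:00–11:40 \ B = 10:00–10:20.
13:50–20:45 \ B = 18:05–18:35, 20:00–20:45.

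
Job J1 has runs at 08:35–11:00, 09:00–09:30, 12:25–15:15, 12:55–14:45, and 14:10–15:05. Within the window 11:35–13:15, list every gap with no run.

The merged coverage is 08:35-11:00, 12:25-15:15.
Complement within 11:35-13:15: 11:35-12:25.

11:35-12:25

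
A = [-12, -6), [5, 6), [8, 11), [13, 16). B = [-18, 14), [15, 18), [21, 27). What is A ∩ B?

[-12, -6) overlaps B on [-12, -6).
[5, 6) overlaps B on [5, 6).
[8, 11) overlaps B on [8, 11).
[13, 16) overlaps B on [13, 14), [15, 16).

[-12, -6) ∪ [5, 6) ∪ [8, 11) ∪ [13, 14) ∪ [15, 16)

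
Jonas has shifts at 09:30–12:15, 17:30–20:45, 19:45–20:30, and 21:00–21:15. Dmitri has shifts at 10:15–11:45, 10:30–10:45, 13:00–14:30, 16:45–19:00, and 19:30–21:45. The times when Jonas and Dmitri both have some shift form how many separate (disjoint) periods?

First set merges to 09:30-12:15, 17:30-20:45, 21:00-21:15.
Second set merges to 10:15-11:45, 13:00-14:30, 16:45-19:00, 19:30-21:45.
A ∩ B = 10:15-11:45, 17:30-19:00, 19:30-20:45, 21:00-21:15.
That is 4 disjoint pieces.

4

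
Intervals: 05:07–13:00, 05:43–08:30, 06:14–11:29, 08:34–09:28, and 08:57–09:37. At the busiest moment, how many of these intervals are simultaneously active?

Walk the sorted start/end points keeping a running depth.
The depth first hits 4 at 08:57.

4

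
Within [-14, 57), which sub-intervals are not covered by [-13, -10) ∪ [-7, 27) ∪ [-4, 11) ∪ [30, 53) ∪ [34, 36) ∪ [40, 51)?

Covered (merged): [-13, -10), [-7, 27), [30, 53).
Gaps within [-14, 57): [-14, -13), [-10, -7), [27, 30), [53, 57).

[-14, -13) ∪ [-10, -7) ∪ [27, 30) ∪ [53, 57)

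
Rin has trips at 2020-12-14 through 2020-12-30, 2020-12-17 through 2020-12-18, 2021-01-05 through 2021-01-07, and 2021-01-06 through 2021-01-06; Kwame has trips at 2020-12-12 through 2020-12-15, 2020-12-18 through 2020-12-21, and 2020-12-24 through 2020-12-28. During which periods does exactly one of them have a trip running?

2020-12-12 through 2020-12-13, 2020-12-16 through 2020-12-17, 2020-12-22 through 2020-12-23, 2020-12-29 through 2020-12-30, 2021-01-05 through 2021-01-07

First set merges to 2020-12-14 through 2020-12-30, 2021-01-05 through 2021-01-07.
A but not B: 2020-12-16 through 2020-12-17, 2020-12-22 through 2020-12-23, 2020-12-29 through 2020-12-30, 2021-01-05 through 2021-01-07.
B but not A: 2020-12-12 through 2020-12-13.
Combining gives A △ B.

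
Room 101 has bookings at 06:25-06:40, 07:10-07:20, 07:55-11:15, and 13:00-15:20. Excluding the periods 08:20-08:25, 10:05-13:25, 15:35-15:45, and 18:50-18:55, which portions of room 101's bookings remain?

06:25–06:40, 07:10–07:20, 07:55–08:20, 08:25–10:05, 13:25–15:20

06:25–06:40 is untouched.
07:10–07:20 is untouched.
07:55–11:15 with B removed leaves 07:55–08:20, 08:25–10:05.
13:00–15:20 with B removed leaves 13:25–15:20.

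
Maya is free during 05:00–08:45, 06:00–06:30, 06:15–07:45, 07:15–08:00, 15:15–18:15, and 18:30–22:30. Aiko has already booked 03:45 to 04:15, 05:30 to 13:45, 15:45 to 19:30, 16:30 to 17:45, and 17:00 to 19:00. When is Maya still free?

First set merges to 05:00-08:45, 15:15-18:15, 18:30-22:30.
Second set merges to 03:45-04:15, 05:30-13:45, 15:45-19:30.
05:00-08:45 \ B = 05:00-05:30.
15:15-18:15 \ B = 15:15-15:45.
18:30-22:30 \ B = 19:30-22:30.

05:00-05:30, 15:15-15:45, 19:30-22:30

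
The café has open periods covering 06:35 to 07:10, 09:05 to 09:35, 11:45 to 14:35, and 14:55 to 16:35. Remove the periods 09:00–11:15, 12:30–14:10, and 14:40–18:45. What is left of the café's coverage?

06:35–07:10, 11:45–12:30, 14:10–14:35

06:35–07:10: no B overlap → unchanged.
09:05–09:35: fully covered by B → removed.
11:45–14:35 minus B → 11:45–12:30, 14:10–14:35.
14:55–16:35: fully covered by B → removed.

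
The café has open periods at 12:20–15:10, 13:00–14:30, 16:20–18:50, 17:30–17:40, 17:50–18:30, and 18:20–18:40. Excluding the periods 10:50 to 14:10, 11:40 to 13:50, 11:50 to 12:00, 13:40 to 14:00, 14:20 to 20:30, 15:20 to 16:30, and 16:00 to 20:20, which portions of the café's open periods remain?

14:10–14:20

First set merges to 12:20–15:10, 16:20–18:50.
Second set merges to 10:50–14:10, 14:20–20:30.
12:20–15:10 with B removed leaves 14:10–14:20.
16:20–18:50 lies entirely inside B → drops out.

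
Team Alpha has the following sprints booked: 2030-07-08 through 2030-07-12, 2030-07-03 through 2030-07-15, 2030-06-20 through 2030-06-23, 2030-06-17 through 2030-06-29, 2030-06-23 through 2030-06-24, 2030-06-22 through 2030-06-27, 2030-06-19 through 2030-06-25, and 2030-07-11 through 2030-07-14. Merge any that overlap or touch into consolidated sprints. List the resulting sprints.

Sort by start: 2030-06-17 through 2030-06-29, 2030-06-19 through 2030-06-25, 2030-06-20 through 2030-06-23, 2030-06-22 through 2030-06-27, 2030-06-23 through 2030-06-24, 2030-07-03 through 2030-07-15, 2030-07-08 through 2030-07-12, 2030-07-11 through 2030-07-14.
2030-06-19 through 2030-06-25 overlaps/touches 2030-06-17 through 2030-06-29 → extend to 2030-06-17 through 2030-06-29.
2030-06-20 through 2030-06-23 overlaps/touches 2030-06-17 through 2030-06-29 → extend to 2030-06-17 through 2030-06-29.
2030-06-22 through 2030-06-27 overlaps/touches 2030-06-17 through 2030-06-29 → extend to 2030-06-17 through 2030-06-29.
2030-06-23 through 2030-06-24 overlaps/touches 2030-06-17 through 2030-06-29 → extend to 2030-06-17 through 2030-06-29.
2030-07-03 through 2030-07-15 is disjoint → start new block.
2030-07-08 through 2030-07-12 overlaps/touches 2030-07-03 through 2030-07-15 → extend to 2030-07-03 through 2030-07-15.
2030-07-11 through 2030-07-14 overlaps/touches 2030-07-03 through 2030-07-15 → extend to 2030-07-03 through 2030-07-15.

2030-06-17 through 2030-06-29, 2030-07-03 through 2030-07-15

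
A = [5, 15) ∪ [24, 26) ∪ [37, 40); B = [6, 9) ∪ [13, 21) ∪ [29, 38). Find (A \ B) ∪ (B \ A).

[5, 6) ∪ [9, 13) ∪ [15, 21) ∪ [24, 26) ∪ [29, 37) ∪ [38, 40)

Only in the first: [5, 6), [9, 13), [24, 26), [38, 40).
Only in the second: [15, 21), [29, 37).
Together these are the periods covered by exactly one.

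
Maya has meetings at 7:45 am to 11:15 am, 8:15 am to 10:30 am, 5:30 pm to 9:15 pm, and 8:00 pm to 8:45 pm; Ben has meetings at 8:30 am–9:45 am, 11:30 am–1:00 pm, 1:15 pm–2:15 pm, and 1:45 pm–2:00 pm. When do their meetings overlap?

8:30 am–9:45 am

A, merged: 7:45 am–11:15 am, 5:30 pm–9:15 pm.
B, merged: 8:30 am–9:45 am, 11:30 am–1:00 pm, 1:15 pm–2:15 pm.
7:45 am–11:15 am overlaps B on 8:30 am–9:45 am.
5:30 pm–9:15 pm falls entirely outside B.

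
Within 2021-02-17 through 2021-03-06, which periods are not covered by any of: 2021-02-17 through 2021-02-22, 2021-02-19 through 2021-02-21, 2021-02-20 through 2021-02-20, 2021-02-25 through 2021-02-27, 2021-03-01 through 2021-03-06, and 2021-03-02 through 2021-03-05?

2021-02-23 through 2021-02-24, 2021-02-28 through 2021-02-28

After merging, the occupied span is 2021-02-17 through 2021-02-22, 2021-02-25 through 2021-02-27, 2021-03-01 through 2021-03-06.
Uncovered inside 2021-02-17 through 2021-03-06: 2021-02-23 through 2021-02-24, 2021-02-28 through 2021-02-28.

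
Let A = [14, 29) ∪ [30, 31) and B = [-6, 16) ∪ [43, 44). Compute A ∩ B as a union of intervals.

[14, 16)

[14, 29) meets the second set on [14, 16).
[30, 31): no overlap with the second set.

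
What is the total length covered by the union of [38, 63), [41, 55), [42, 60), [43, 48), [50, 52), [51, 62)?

25

Merged: [38, 63).
Length: 25.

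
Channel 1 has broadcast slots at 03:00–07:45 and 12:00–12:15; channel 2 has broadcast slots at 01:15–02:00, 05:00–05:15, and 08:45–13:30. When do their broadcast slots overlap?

03:00–07:45 overlaps B on 05:00–05:15.
12:00–12:15 overlaps B on 12:00–12:15.

05:00–05:15, 12:00–12:15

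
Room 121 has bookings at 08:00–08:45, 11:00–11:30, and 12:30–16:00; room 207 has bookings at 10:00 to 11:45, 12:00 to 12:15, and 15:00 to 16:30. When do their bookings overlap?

08:00–08:45 falls entirely outside B.
11:00–11:30 overlaps B on 11:00–11:30.
12:30–16:00 overlaps B on 15:00–16:00.

11:00–11:30, 15:00–16:00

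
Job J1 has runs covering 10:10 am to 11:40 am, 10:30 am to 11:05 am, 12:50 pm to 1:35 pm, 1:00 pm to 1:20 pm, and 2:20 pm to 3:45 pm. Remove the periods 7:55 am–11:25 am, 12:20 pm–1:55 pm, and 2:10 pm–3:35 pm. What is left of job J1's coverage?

A, merged: 10:10 am–11:40 am, 12:50 pm–1:35 pm, 2:20 pm–3:45 pm.
10:10 am–11:40 am with B removed leaves 11:25 am–11:40 am.
12:50 pm–1:35 pm lies entirely inside B → drops out.
2:20 pm–3:45 pm with B removed leaves 3:35 pm–3:45 pm.

11:25 am–11:40 am, 3:35 pm–3:45 pm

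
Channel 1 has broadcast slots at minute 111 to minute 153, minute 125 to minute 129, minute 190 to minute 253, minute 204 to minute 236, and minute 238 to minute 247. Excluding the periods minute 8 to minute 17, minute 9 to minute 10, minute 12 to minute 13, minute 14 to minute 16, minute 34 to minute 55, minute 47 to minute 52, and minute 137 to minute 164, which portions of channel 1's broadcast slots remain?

First set merges to minute 111 to minute 153, minute 190 to minute 253.
Second set merges to minute 8 to minute 17, minute 34 to minute 55, minute 137 to minute 164.
minute 111 to minute 153 with B removed leaves minute 111 to minute 137.
minute 190 to minute 253 is untouched.

minute 111 to minute 137, minute 190 to minute 253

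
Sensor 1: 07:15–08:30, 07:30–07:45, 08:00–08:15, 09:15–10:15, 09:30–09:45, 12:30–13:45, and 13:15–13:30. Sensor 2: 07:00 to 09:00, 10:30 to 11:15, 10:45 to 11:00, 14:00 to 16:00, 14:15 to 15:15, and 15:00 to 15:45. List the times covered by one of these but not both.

A, merged: 07:15–08:30, 09:15–10:15, 12:30–13:45.
B, merged: 07:00–09:00, 10:30–11:15, 14:00–16:00.
Only in the first: 09:15–10:15, 12:30–13:45.
Only in the second: 07:00–07:15, 08:30–09:00, 10:30–11:15, 14:00–16:00.
Together these are the periods covered by exactly one.

07:00–07:15, 08:30–09:00, 09:15–10:15, 10:30–11:15, 12:30–13:45, 14:00–16:00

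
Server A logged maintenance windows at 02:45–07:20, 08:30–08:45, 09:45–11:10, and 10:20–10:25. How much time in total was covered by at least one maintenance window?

Merged: 02:45–07:20, 08:30–08:45, 09:45–11:10.
Lengths: 4 h 35 min + 15 min + 1 h 25 min = 6 h 15 min.

6 h 15 min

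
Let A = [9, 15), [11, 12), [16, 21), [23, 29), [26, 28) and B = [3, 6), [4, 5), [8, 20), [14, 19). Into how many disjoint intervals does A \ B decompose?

2

A, merged: [9, 15), [16, 21), [23, 29).
B, merged: [3, 6), [8, 20).
A \ B = [20, 21), [23, 29).
That is 2 disjoint pieces.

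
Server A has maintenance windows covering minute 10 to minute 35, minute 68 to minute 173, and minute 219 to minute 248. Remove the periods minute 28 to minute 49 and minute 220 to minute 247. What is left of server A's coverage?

minute 10 to minute 35 \ B = minute 10 to minute 28.
minute 68 to minute 173: nothing removed.
minute 219 to minute 248 \ B = minute 219 to minute 220, minute 247 to minute 248.

minute 10 to minute 28, minute 68 to minute 173, minute 219 to minute 220, minute 247 to minute 248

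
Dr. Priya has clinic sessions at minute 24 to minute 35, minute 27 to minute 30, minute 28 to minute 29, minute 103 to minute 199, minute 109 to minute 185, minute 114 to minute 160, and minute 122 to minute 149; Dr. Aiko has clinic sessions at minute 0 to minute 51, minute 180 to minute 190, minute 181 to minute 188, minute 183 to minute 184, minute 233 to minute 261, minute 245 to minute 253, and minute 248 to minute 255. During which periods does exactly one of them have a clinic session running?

A, merged: minute 24 to minute 35, minute 103 to minute 199.
B, merged: minute 0 to minute 51, minute 180 to minute 190, minute 233 to minute 261.
Only in the first: minute 103 to minute 180, minute 190 to minute 199.
Only in the second: minute 0 to minute 24, minute 35 to minute 51, minute 233 to minute 261.
Together these are the periods covered by exactly one.

minute 0 to minute 24, minute 35 to minute 51, minute 103 to minute 180, minute 190 to minute 199, minute 233 to minute 261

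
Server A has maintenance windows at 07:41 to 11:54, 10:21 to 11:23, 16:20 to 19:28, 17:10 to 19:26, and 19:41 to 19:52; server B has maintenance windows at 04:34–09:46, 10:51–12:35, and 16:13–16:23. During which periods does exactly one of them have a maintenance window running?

04:34–07:41, 09:46–10:51, 11:54–12:35, 16:13–16:20, 16:23–19:28, 19:41–19:52

First set merges to 07:41–11:54, 16:20–19:28, 19:41–19:52.
Only in the first: 09:46–10:51, 16:23–19:28, 19:41–19:52.
Only in the second: 04:34–07:41, 11:54–12:35, 16:13–16:20.
Together these are the periods covered by exactly one.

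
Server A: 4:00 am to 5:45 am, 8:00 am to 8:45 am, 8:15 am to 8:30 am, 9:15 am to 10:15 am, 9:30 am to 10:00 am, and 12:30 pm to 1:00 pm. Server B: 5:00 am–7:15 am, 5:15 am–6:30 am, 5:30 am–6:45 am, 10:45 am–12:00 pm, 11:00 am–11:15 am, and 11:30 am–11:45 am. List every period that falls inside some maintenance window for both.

Merge the first list: 4:00 am–5:45 am, 8:00 am–8:45 am, 9:15 am–10:15 am, 12:30 pm–1:00 pm.
Merge the second list: 5:00 am–7:15 am, 10:45 am–12:00 pm.
4:00 am–5:45 am ∩ B → 5:00 am–5:45 am.
8:00 am–8:45 am meets no B interval.
9:15 am–10:15 am meets no B interval.
12:30 pm–1:00 pm meets no B interval.

5:00 am–5:45 am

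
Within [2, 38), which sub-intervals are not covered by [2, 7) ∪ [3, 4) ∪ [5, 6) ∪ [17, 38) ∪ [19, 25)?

Covered (merged): [2, 7), [17, 38).
Complement within [2, 38): [7, 17).

[7, 17)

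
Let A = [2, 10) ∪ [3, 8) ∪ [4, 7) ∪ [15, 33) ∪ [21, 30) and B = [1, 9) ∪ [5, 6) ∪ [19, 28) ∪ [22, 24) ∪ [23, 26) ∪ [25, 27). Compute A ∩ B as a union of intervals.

First set merges to [2, 10), [15, 33).
Second set merges to [1, 9), [19, 28).
[2, 10) ∩ B → [2, 9).
[15, 33) ∩ B → [19, 28).

[2, 9) ∪ [19, 28)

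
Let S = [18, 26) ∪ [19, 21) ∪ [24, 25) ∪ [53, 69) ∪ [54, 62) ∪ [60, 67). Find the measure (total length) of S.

24

Merged: [18, 26), [53, 69).
Lengths: 8 + 16 = 24.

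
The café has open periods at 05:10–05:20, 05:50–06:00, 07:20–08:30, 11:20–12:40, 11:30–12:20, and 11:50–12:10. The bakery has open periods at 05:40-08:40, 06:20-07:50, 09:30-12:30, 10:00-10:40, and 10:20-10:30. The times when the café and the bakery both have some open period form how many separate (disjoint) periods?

Merge the first list: 05:10–05:20, 05:50–06:00, 07:20–08:30, 11:20–12:40.
Merge the second list: 05:40–08:40, 09:30–12:30.
A ∩ B = 05:50–06:00, 07:20–08:30, 11:20–12:30.
That is 3 disjoint pieces.

3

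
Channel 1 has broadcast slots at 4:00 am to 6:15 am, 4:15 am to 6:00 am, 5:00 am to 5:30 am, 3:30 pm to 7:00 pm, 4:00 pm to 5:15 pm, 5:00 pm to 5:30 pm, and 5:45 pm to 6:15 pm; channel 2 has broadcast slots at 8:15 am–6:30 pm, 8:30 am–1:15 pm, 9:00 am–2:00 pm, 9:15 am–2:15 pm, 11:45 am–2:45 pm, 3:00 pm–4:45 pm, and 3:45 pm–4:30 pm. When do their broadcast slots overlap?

3:30 pm–6:30 pm

Merge the first list: 4:00 am–6:15 am, 3:30 pm–7:00 pm.
Merge the second list: 8:15 am–6:30 pm.
4:00 am–6:15 am: no overlap with the second set.
3:30 pm–7:00 pm meets the second set on 3:30 pm–6:30 pm.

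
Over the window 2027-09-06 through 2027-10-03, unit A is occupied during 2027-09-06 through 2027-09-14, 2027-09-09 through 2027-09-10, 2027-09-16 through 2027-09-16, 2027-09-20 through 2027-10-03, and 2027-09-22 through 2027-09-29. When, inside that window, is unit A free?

2027-09-15 through 2027-09-15, 2027-09-17 through 2027-09-19

Covered (merged): 2027-09-06 through 2027-09-14, 2027-09-16 through 2027-09-16, 2027-09-20 through 2027-10-03.
Gaps within 2027-09-06 through 2027-10-03: 2027-09-15 through 2027-09-15, 2027-09-17 through 2027-09-19.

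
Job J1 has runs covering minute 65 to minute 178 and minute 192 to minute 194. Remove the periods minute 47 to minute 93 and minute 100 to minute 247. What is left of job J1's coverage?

minute 65 to minute 178 \ B = minute 93 to minute 100.
minute 192 to minute 194: entirely removed.

minute 93 to minute 100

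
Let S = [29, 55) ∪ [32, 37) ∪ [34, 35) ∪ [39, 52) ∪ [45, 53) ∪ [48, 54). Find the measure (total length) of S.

Merged: [29, 55).
Length: 26.

26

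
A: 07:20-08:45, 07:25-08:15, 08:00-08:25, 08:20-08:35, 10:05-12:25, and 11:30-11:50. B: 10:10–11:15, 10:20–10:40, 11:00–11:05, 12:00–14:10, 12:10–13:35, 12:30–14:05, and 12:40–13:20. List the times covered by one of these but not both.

07:20–08:45, 10:05–10:10, 11:15–12:00, 12:25–14:10

A, merged: 07:20–08:45, 10:05–12:25.
B, merged: 10:10–11:15, 12:00–14:10.
Only in the first: 07:20–08:45, 10:05–10:10, 11:15–12:00.
Only in the second: 12:25–14:10.
Together these are the periods covered by exactly one.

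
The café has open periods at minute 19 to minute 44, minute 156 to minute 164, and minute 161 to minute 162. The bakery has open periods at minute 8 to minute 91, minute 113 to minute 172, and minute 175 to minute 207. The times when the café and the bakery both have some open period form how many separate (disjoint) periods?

2

First set merges to minute 19 to minute 44, minute 156 to minute 164.
A ∩ B = minute 19 to minute 44, minute 156 to minute 164.
That is 2 disjoint pieces.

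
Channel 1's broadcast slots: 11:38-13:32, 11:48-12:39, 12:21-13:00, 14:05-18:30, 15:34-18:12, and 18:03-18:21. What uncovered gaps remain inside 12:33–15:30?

Covered (merged): 11:38-13:32, 14:05-18:30.
Uncovered inside 12:33-15:30: 13:32-14:05.

13:32-14:05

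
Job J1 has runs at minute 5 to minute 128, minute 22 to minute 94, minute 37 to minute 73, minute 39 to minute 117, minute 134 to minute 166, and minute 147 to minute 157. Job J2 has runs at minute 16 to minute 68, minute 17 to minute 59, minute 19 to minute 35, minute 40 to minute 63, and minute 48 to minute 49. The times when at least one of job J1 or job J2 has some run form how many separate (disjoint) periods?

First set merges to minute 5 to minute 128, minute 134 to minute 166.
Second set merges to minute 16 to minute 68.
A ∪ B = minute 5 to minute 128, minute 134 to minute 166.
That is 2 disjoint pieces.

2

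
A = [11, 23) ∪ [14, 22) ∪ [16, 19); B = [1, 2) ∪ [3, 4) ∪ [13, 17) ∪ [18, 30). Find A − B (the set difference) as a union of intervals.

[11, 13) ∪ [17, 18)

Merge the first list: [11, 23).
[11, 23) \ B = [11, 13), [17, 18).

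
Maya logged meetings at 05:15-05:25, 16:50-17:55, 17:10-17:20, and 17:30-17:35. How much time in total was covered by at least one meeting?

Merged: 05:15–05:25, 16:50–17:55.
Lengths: 10 min + 1 h 5 min = 1 h 15 min.

1 h 15 min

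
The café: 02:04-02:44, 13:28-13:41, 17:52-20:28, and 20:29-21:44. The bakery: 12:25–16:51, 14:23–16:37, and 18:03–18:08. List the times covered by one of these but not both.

Merge the second list: 12:25-16:51, 18:03-18:08.
Only in the first: 02:04-02:44, 17:52-18:03, 18:08-20:28, 20:29-21:44.
Only in the second: 12:25-13:28, 13:41-16:51.
Together these are the periods covered by exactly one.

02:04-02:44, 12:25-13:28, 13:41-16:51, 17:52-18:03, 18:08-20:28, 20:29-21:44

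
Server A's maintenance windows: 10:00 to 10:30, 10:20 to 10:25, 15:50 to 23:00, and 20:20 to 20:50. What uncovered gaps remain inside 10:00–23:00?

Covered (merged): 10:00-10:30, 15:50-23:00.
Gaps within 10:00-23:00: 10:30-15:50.

10:30-15:50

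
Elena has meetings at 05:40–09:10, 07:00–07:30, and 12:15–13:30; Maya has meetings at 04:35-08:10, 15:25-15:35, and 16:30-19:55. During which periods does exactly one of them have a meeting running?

04:35–05:40, 08:10–09:10, 12:15–13:30, 15:25–15:35, 16:30–19:55

A, merged: 05:40–09:10, 12:15–13:30.
Only in the first: 08:10–09:10, 12:15–13:30.
Only in the second: 04:35–05:40, 15:25–15:35, 16:30–19:55.
Together these are the periods covered by exactly one.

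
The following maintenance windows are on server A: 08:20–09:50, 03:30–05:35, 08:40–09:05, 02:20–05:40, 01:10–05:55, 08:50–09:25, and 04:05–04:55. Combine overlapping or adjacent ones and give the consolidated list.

Sort by start: 01:10-05:55, 02:20-05:40, 03:30-05:35, 04:05-04:55, 08:20-09:50, 08:40-09:05, 08:50-09:25.
02:20-05:40 overlaps/touches 01:10-05:55 → extend to 01:10-05:55.
03:30-05:35 overlaps/touches 01:10-05:55 → extend to 01:10-05:55.
04:05-04:55 overlaps/touches 01:10-05:55 → extend to 01:10-05:55.
08:20-09:50 is disjoint → start new block.
08:40-09:05 overlaps/touches 08:20-09:50 → extend to 08:20-09:50.
08:50-09:25 overlaps/touches 08:20-09:50 → extend to 08:20-09:50.

01:10-05:55, 08:20-09:50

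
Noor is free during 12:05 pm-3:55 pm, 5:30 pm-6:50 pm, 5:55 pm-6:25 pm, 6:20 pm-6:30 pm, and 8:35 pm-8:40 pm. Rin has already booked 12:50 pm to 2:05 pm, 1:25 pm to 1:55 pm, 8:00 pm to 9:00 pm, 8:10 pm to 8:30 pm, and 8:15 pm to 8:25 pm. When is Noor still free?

A, merged: 12:05 pm–3:55 pm, 5:30 pm–6:50 pm, 8:35 pm–8:40 pm.
B, merged: 12:50 pm–2:05 pm, 8:00 pm–9:00 pm.
12:05 pm–3:55 pm \ B = 12:05 pm–12:50 pm, 2:05 pm–3:55 pm.
5:30 pm–6:50 pm: nothing removed.
8:35 pm–8:40 pm: entirely removed.

12:05 pm–12:50 pm, 2:05 pm–3:55 pm, 5:30 pm–6:50 pm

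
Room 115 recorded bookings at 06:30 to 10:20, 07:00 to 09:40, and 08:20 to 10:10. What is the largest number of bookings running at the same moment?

Sweep endpoints in order; track running count of active intervals.
Peak of 3 reached at 08:20.

3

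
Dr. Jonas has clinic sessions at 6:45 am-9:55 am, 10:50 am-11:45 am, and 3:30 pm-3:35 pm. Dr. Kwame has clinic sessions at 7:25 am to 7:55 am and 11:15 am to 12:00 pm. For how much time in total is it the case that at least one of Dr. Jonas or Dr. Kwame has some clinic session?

A ∪ B = 6:45 am–9:55 am, 10:50 am–12:00 pm, 3:30 pm–3:35 pm.
Total: 3 h 10 min + 1 h 10 min + 5 min = 4 h 25 min.

4 h 25 min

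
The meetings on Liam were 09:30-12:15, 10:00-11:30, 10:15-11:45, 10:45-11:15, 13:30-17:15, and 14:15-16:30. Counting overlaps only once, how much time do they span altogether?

6 h 30 min

Merged: 09:30–12:15, 13:30–17:15.
Lengths: 2 h 45 min + 3 h 45 min = 6 h 30 min.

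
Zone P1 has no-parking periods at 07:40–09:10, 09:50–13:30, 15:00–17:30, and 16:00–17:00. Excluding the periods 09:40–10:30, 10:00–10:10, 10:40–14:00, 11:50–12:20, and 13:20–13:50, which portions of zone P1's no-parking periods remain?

A, merged: 07:40-09:10, 09:50-13:30, 15:00-17:30.
B, merged: 09:40-10:30, 10:40-14:00.
07:40-09:10 is untouched.
09:50-13:30 with B removed leaves 10:30-10:40.
15:00-17:30 is untouched.

07:40-09:10, 10:30-10:40, 15:00-17:30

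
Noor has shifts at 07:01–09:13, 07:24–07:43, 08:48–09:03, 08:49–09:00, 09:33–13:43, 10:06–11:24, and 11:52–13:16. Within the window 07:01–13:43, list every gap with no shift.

09:13–09:33

After merging, the occupied span is 07:01–09:13, 09:33–13:43.
Uncovered inside 07:01–13:43: 09:13–09:33.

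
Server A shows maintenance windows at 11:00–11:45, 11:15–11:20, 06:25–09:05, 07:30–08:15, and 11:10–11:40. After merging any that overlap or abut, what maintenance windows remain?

Sort by start: 06:25–09:05, 07:30–08:15, 11:00–11:45, 11:10–11:40, 11:15–11:20.
07:30–08:15 overlaps/touches 06:25–09:05 → extend to 06:25–09:05.
11:00–11:45 is disjoint → start new block.
11:10–11:40 overlaps/touches 11:00–11:45 → extend to 11:00–11:45.
11:15–11:20 overlaps/touches 11:00–11:45 → extend to 11:00–11:45.

06:25–09:05, 11:00–11:45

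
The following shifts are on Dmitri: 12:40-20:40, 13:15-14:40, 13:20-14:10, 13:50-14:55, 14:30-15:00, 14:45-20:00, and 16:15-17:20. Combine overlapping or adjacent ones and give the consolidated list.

13:15–14:40 overlaps/touches 12:40–20:40 → extend to 12:40–20:40.
13:20–14:10 overlaps/touches 12:40–20:40 → extend to 12:40–20:40.
13:50–14:55 overlaps/touches 12:40–20:40 → extend to 12:40–20:40.
14:30–15:00 overlaps/touches 12:40–20:40 → extend to 12:40–20:40.
14:45–20:00 overlaps/touches 12:40–20:40 → extend to 12:40–20:40.
16:15–17:20 overlaps/touches 12:40–20:40 → extend to 12:40–20:40.

12:40–20:40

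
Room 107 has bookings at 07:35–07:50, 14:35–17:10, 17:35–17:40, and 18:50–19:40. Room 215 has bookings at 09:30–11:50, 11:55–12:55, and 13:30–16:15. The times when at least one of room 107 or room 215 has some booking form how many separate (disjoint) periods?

6

A ∪ B = 07:35-07:50, 09:30-11:50, 11:55-12:55, 13:30-17:10, 17:35-17:40, 18:50-19:40.
That is 6 disjoint pieces.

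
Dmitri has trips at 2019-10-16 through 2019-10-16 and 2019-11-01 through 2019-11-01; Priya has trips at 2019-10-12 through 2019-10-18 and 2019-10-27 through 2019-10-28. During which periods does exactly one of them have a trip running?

Only in the first: 2019-11-01 through 2019-11-01.
Only in the second: 2019-10-12 through 2019-10-15, 2019-10-17 through 2019-10-18, 2019-10-27 through 2019-10-28.
Together these are the periods covered by exactly one.

2019-10-12 through 2019-10-15, 2019-10-17 through 2019-10-18, 2019-10-27 through 2019-10-28, 2019-11-01 through 2019-11-01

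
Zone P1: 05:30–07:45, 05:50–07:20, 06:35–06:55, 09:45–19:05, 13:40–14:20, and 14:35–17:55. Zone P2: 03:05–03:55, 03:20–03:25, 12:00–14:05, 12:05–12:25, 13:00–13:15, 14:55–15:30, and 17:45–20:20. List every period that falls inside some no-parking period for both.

12:00–14:05, 14:55–15:30, 17:45–19:05

Merge the first list: 05:30–07:45, 09:45–19:05.
Merge the second list: 03:05–03:55, 12:00–14:05, 14:55–15:30, 17:45–20:20.
05:30–07:45 meets no B interval.
09:45–19:05 ∩ B → 12:00–14:05, 14:55–15:30, 17:45–19:05.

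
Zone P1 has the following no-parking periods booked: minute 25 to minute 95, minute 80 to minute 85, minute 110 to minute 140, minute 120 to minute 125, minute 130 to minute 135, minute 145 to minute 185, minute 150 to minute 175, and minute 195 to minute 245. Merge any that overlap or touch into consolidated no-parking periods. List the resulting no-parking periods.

minute 80 to minute 85 overlaps/touches minute 25 to minute 95 → extend to minute 25 to minute 95.
minute 110 to minute 140 is disjoint → start new block.
minute 120 to minute 125 overlaps/touches minute 110 to minute 140 → extend to minute 110 to minute 140.
minute 130 to minute 135 overlaps/touches minute 110 to minute 140 → extend to minute 110 to minute 140.
minute 145 to minute 185 is disjoint → start new block.
minute 150 to minute 175 overlaps/touches minute 145 to minute 185 → extend to minute 145 to minute 185.
minute 195 to minute 245 is disjoint → start new block.

minute 25 to minute 95, minute 110 to minute 140, minute 145 to minute 185, minute 195 to minute 245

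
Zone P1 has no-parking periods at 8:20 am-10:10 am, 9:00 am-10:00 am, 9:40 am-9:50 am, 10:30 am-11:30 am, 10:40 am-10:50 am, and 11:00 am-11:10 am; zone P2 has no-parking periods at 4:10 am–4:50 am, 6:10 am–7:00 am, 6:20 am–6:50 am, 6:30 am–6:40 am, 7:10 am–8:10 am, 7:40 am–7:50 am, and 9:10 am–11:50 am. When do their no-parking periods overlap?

Merge the first list: 8:20 am–10:10 am, 10:30 am–11:30 am.
Merge the second list: 4:10 am–4:50 am, 6:10 am–7:00 am, 7:10 am–8:10 am, 9:10 am–11:50 am.
8:20 am–10:10 am ∩ B → 9:10 am–10:10 am.
10:30 am–11:30 am ∩ B → 10:30 am–11:30 am.

9:10 am–10:10 am, 10:30 am–11:30 am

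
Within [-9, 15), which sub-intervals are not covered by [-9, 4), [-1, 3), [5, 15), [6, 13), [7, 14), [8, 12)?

Covered (merged): [-9, 4), [5, 15).
Uncovered inside [-9, 15): [4, 5).

[4, 5)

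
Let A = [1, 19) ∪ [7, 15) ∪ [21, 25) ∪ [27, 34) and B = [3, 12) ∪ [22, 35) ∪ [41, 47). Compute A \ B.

[1, 3) ∪ [12, 19) ∪ [21, 22)

Merge the first list: [1, 19), [21, 25), [27, 34).
[1, 19) \ B = [1, 3), [12, 19).
[21, 25) \ B = [21, 22).
[27, 34): entirely removed.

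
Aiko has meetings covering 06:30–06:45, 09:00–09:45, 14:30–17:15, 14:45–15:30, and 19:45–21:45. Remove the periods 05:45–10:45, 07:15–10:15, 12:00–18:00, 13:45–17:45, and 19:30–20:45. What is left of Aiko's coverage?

Merge the first list: 06:30–06:45, 09:00–09:45, 14:30–17:15, 19:45–21:45.
Merge the second list: 05:45–10:45, 12:00–18:00, 19:30–20:45.
06:30–06:45: entirely removed.
09:00–09:45: entirely removed.
14:30–17:15: entirely removed.
19:45–21:45 \ B = 20:45–21:45.

20:45–21:45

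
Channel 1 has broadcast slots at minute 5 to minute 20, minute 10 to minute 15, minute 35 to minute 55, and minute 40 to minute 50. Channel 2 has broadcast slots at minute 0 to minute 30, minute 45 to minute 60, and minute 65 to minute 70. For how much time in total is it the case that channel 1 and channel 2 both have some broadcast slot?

A, merged: minute 5 to minute 20, minute 35 to minute 55.
A ∩ B = minute 5 to minute 20, minute 45 to minute 55.
Total: 15 minutes + 10 minutes = 25 minutes.

25 minutes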